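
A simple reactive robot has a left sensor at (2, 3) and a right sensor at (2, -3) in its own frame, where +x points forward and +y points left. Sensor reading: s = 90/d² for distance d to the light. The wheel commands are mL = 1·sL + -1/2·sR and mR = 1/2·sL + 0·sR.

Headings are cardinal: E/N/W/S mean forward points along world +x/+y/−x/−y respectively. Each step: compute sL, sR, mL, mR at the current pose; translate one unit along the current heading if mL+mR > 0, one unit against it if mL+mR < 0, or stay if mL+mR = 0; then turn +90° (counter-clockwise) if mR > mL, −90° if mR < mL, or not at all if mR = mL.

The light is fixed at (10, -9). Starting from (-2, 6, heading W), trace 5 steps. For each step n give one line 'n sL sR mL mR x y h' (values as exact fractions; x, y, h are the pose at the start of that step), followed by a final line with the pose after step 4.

n=0: pose=(-2,6,W); sL=9/34, sR=9/52; mL=315/1768, mR=9/68; mL+mR=549/1768 → advance +1; mR−mL=-81/1768 → turn -1·90°
n=1: pose=(-3,6,N); sL=18/109, sR=90/389; mL=2097/42401, mR=9/109; mL+mR=5598/42401 → advance +1; mR−mL=1404/42401 → turn +1·90°
n=2: pose=(-3,7,W); sL=45/197, sR=45/293; mL=17505/115442, mR=45/394; mL+mR=15345/57721 → advance +1; mR−mL=-2160/57721 → turn -1·90°
n=3: pose=(-4,7,N); sL=90/613, sR=18/89; mL=2493/54557, mR=45/613; mL+mR=6498/54557 → advance +1; mR−mL=1512/54557 → turn +1·90°
n=4: pose=(-4,8,W); sL=45/226, sR=45/328; mL=9675/74128, mR=45/452; mL+mR=17055/74128 → advance +1; mR−mL=-2295/74128 → turn -1·90°

0 9/34 9/52 315/1768 9/68 -2 6 W
1 18/109 90/389 2097/42401 9/109 -3 6 N
2 45/197 45/293 17505/115442 45/394 -3 7 W
3 90/613 18/89 2493/54557 45/613 -4 7 N
4 45/226 45/328 9675/74128 45/452 -4 8 W
final -5 8 N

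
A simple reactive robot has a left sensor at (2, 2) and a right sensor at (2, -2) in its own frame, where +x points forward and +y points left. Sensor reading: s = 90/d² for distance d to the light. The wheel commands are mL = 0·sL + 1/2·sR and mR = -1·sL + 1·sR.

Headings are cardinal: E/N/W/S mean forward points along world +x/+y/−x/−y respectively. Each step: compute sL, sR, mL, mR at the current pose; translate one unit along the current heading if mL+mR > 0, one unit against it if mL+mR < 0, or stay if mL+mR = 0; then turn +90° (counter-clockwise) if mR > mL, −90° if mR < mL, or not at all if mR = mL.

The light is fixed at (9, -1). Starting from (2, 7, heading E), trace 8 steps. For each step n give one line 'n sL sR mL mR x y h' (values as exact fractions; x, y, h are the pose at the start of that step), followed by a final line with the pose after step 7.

0 18/25 90/61 45/61 1152/1525 2 7 E
1 45/82 45/58 45/116 270/1189 3 7 N
2 90/137 18/13 9/13 1296/1781 3 8 E
3 9/17 9/13 9/26 36/221 4 8 N
4 10/17 90/73 45/73 800/1241 4 9 E
5 1/2 45/74 45/148 4/37 5 9 N
6 90/173 18/17 9/17 1584/2941 5 10 E
7 45/97 9/17 9/34 108/1649 6 10 N
final 6 11 E

n=0: pose=(2,7,E); sL=18/25, sR=90/61; mL=45/61, mR=1152/1525; mL+mR=2277/1525 → advance +1; mR−mL=27/1525 → turn +1·90°
n=1: pose=(3,7,N); sL=45/82, sR=45/58; mL=45/116, mR=270/1189; mL+mR=2925/4756 → advance +1; mR−mL=-765/4756 → turn -1·90°
n=2: pose=(3,8,E); sL=90/137, sR=18/13; mL=9/13, mR=1296/1781; mL+mR=2529/1781 → advance +1; mR−mL=63/1781 → turn +1·90°
n=3: pose=(4,8,N); sL=9/17, sR=9/13; mL=9/26, mR=36/221; mL+mR=225/442 → advance +1; mR−mL=-81/442 → turn -1·90°
n=4: pose=(4,9,E); sL=10/17, sR=90/73; mL=45/73, mR=800/1241; mL+mR=1565/1241 → advance +1; mR−mL=35/1241 → turn +1·90°
n=5: pose=(5,9,N); sL=1/2, sR=45/74; mL=45/148, mR=4/37; mL+mR=61/148 → advance +1; mR−mL=-29/148 → turn -1·90°
n=6: pose=(5,10,E); sL=90/173, sR=18/17; mL=9/17, mR=1584/2941; mL+mR=3141/2941 → advance +1; mR−mL=27/2941 → turn +1·90°
n=7: pose=(6,10,N); sL=45/97, sR=9/17; mL=9/34, mR=108/1649; mL+mR=1089/3298 → advance +1; mR−mL=-657/3298 → turn -1·90°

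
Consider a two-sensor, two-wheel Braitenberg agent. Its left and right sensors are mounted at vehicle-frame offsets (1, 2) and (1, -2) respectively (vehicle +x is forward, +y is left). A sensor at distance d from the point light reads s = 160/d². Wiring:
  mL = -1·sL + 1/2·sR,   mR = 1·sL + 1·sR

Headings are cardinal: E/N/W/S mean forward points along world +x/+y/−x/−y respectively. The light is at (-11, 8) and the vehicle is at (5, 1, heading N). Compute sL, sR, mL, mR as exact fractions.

20/29 4/9 -122/261 296/261

left sensor world pos  = (3, 2); dL² = 232
right sensor world pos = (7, 2); dR² = 360
sL = 160/232 = 20/29
sR = 160/360 = 4/9
mL = -1·sL + 1/2·sR = -122/261
mR = 1·sL + 1·sR = 296/261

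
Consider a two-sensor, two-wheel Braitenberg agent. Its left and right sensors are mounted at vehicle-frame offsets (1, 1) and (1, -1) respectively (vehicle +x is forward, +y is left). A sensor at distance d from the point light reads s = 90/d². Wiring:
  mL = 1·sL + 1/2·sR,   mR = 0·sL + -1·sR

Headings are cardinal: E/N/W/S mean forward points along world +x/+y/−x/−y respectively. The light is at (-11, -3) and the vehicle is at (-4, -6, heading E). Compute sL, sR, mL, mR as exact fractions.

45/34 9/8 513/272 -9/8

left sensor world pos  = (-3, -5); dL² = 68
right sensor world pos = (-3, -7); dR² = 80
sL = 90/68 = 45/34
sR = 90/80 = 9/8
mL = 1·sL + 1/2·sR = 513/272
mR = 0·sL + -1·sR = -9/8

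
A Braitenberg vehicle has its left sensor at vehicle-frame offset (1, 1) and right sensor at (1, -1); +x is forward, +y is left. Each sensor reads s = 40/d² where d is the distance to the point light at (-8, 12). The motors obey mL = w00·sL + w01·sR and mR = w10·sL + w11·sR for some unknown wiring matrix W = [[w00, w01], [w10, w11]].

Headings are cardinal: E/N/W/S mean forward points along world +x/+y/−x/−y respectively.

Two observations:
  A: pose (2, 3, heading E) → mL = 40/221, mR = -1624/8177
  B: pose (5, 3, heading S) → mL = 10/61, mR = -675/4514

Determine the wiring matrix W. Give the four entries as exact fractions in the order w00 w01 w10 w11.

obs A: pose=(2,3,E) → sL=8/37, sR=40/221, mL=40/221, mR=-1624/8177
obs B: pose=(5,3,S) → sL=5/37, sR=10/61, mL=10/61, mR=-675/4514
sensor matrix S = [[8/37, 40/221], [5/37, 10/61]]; det S = 5480/498797
solve [mL_A; mL_B] = S·[w00; w01] and [mR_A; mR_B] = S·[w10; w11]:
  w00 = 0, w01 = 1, w10 = -1/2, w11 = -1/2

0 1 -1/2 -1/2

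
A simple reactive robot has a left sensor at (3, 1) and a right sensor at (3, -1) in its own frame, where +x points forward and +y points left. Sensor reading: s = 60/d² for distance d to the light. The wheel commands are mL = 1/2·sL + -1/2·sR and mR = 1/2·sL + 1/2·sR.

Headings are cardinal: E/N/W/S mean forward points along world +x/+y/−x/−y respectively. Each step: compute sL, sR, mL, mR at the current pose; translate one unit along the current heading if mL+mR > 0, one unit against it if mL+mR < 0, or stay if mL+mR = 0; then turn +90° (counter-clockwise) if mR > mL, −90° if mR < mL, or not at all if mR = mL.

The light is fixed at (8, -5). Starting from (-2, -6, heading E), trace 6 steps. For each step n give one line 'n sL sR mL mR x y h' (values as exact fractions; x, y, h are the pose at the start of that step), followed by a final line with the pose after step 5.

n=0: pose=(-2,-6,E); sL=60/49, sR=60/53; mL=120/2597, mR=3060/2597; mL+mR=60/49 → advance +1; mR−mL=60/53 → turn +1·90°
n=1: pose=(-1,-6,N); sL=15/26, sR=15/17; mL=-135/884, mR=645/884; mL+mR=15/26 → advance +1; mR−mL=15/17 → turn +1·90°
n=2: pose=(-1,-5,W); sL=12/29, sR=12/29; mL=0, mR=12/29; mL+mR=12/29 → advance +1; mR−mL=12/29 → turn +1·90°
n=3: pose=(-2,-5,S); sL=2/3, sR=6/13; mL=4/39, mR=22/39; mL+mR=2/3 → advance +1; mR−mL=6/13 → turn +1·90°
n=4: pose=(-2,-6,E); sL=60/49, sR=60/53; mL=120/2597, mR=3060/2597; mL+mR=60/49 → advance +1; mR−mL=60/53 → turn +1·90°
n=5: pose=(-1,-6,N); sL=15/26, sR=15/17; mL=-135/884, mR=645/884; mL+mR=15/26 → advance +1; mR−mL=15/17 → turn +1·90°

0 60/49 60/53 120/2597 3060/2597 -2 -6 E
1 15/26 15/17 -135/884 645/884 -1 -6 N
2 12/29 12/29 0 12/29 -1 -5 W
3 2/3 6/13 4/39 22/39 -2 -5 S
4 60/49 60/53 120/2597 3060/2597 -2 -6 E
5 15/26 15/17 -135/884 645/884 -1 -6 N
final -1 -5 W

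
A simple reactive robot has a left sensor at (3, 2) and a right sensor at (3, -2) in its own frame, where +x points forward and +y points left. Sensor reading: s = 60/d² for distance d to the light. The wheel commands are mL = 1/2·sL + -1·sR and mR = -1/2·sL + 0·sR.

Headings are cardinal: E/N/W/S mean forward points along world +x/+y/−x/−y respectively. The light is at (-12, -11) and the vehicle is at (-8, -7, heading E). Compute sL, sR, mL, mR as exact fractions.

left sensor world pos  = (-5, -5); dL² = 85
right sensor world pos = (-5, -9); dR² = 53
sL = 60/85 = 12/17
sR = 60/53 = 60/53
mL = 1/2·sL + -1·sR = -702/901
mR = -1/2·sL + 0·sR = -6/17

12/17 60/53 -702/901 -6/17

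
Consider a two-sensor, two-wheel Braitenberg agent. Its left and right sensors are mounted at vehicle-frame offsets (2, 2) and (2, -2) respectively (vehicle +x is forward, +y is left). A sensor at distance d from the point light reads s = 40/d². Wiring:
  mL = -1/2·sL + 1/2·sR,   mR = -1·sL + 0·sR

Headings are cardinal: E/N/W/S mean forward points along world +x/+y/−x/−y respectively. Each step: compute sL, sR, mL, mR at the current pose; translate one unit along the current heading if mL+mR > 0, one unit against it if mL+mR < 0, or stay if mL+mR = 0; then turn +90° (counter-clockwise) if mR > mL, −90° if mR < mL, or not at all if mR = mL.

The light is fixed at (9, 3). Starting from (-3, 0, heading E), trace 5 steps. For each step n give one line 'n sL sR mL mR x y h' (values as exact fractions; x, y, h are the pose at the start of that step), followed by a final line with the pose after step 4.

n=0: pose=(-3,0,E); sL=40/101, sR=8/25; mL=-96/2525, mR=-40/101; mL+mR=-1096/2525 → advance -1; mR−mL=-904/2525 → turn -1·90°
n=1: pose=(-4,0,S); sL=20/73, sR=4/25; mL=-104/1825, mR=-20/73; mL+mR=-604/1825 → advance -1; mR−mL=-396/1825 → turn -1·90°
n=2: pose=(-4,1,W); sL=40/241, sR=8/45; mL=64/10845, mR=-40/241; mL+mR=-1736/10845 → advance -1; mR−mL=-1864/10845 → turn -1·90°
n=3: pose=(-3,1,N); sL=10/49, sR=2/5; mL=24/245, mR=-10/49; mL+mR=-26/245 → advance -1; mR−mL=-74/245 → turn -1·90°
n=4: pose=(-3,0,E); sL=40/101, sR=8/25; mL=-96/2525, mR=-40/101; mL+mR=-1096/2525 → advance -1; mR−mL=-904/2525 → turn -1·90°

0 40/101 8/25 -96/2525 -40/101 -3 0 E
1 20/73 4/25 -104/1825 -20/73 -4 0 S
2 40/241 8/45 64/10845 -40/241 -4 1 W
3 10/49 2/5 24/245 -10/49 -3 1 N
4 40/101 8/25 -96/2525 -40/101 -3 0 E
final -4 0 S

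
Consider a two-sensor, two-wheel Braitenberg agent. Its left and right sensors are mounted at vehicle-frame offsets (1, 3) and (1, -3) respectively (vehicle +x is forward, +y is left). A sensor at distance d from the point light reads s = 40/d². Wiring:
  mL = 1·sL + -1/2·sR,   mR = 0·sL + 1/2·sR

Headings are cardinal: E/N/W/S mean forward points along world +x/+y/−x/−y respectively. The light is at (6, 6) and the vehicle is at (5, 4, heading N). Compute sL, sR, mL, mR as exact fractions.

left sensor world pos  = (2, 5); dL² = 17
right sensor world pos = (8, 5); dR² = 5
sL = 40/17 = 40/17
sR = 40/5 = 8
mL = 1·sL + -1/2·sR = -28/17
mR = 0·sL + 1/2·sR = 4

40/17 8 -28/17 4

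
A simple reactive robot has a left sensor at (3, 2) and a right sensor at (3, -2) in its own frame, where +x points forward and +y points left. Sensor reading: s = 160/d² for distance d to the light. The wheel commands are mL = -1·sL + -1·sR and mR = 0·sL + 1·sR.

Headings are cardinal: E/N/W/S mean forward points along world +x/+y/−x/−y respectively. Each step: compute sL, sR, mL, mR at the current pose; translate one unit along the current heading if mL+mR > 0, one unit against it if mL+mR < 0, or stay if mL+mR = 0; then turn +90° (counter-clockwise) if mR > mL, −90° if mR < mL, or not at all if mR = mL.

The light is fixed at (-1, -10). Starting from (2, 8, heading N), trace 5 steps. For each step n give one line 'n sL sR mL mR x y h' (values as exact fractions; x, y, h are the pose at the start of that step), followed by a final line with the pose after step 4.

n=0: pose=(2,8,N); sL=80/221, sR=80/233; mL=-36320/51493, mR=80/233; mL+mR=-80/221 → advance -1; mR−mL=54000/51493 → turn +1·90°
n=1: pose=(2,7,W); sL=32/45, sR=160/361; mL=-18752/16245, mR=160/361; mL+mR=-32/45 → advance -1; mR−mL=25952/16245 → turn +1·90°
n=2: pose=(3,7,S); sL=20/29, sR=4/5; mL=-216/145, mR=4/5; mL+mR=-20/29 → advance -1; mR−mL=332/145 → turn +1·90°
n=3: pose=(3,8,E); sL=160/449, sR=32/61; mL=-24128/27389, mR=32/61; mL+mR=-160/449 → advance -1; mR−mL=38496/27389 → turn +1·90°
n=4: pose=(2,8,N); sL=80/221, sR=80/233; mL=-36320/51493, mR=80/233; mL+mR=-80/221 → advance -1; mR−mL=54000/51493 → turn +1·90°

0 80/221 80/233 -36320/51493 80/233 2 8 N
1 32/45 160/361 -18752/16245 160/361 2 7 W
2 20/29 4/5 -216/145 4/5 3 7 S
3 160/449 32/61 -24128/27389 32/61 3 8 E
4 80/221 80/233 -36320/51493 80/233 2 8 N
final 2 7 W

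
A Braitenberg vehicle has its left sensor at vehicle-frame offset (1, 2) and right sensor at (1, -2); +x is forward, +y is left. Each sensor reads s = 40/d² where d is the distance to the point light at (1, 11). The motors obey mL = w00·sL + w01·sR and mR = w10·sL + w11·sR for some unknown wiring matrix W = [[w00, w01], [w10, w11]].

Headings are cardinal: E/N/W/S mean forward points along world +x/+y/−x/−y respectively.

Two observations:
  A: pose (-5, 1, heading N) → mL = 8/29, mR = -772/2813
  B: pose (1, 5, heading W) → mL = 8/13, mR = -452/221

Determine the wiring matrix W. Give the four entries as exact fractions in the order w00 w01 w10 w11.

obs A: pose=(-5,1,N) → sL=8/29, sR=40/97, mL=8/29, mR=-772/2813
obs B: pose=(1,5,W) → sL=8/13, sR=40/17, mL=8/13, mR=-452/221
sensor matrix S = [[8/29, 40/97], [8/13, 40/17]]; det S = 245760/621673
solve [mL_A; mL_B] = S·[w00; w01] and [mR_A; mR_B] = S·[w10; w11]:
  w00 = 1, w01 = 0, w10 = 1/2, w11 = -1

1 0 1/2 -1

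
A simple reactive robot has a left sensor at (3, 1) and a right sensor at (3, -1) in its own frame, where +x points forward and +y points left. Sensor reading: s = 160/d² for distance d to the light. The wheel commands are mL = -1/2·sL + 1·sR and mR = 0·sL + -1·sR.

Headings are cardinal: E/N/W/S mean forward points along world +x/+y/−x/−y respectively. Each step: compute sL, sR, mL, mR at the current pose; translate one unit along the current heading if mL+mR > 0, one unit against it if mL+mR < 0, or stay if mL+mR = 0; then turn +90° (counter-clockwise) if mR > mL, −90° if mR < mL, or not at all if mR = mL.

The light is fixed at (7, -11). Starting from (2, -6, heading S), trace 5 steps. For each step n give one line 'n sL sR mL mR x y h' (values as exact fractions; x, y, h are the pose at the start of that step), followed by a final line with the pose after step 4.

0 8 4 0 -4 2 -6 S
1 160/89 160/113 5200/10057 -160/113 2 -5 W
2 80/53 16/9 488/477 -16/9 3 -5 N
3 160/37 160/17 4560/629 -160/17 3 -6 E
4 8 4 0 -4 2 -6 S
final 2 -5 W

n=0: pose=(2,-6,S); sL=8, sR=4; mL=0, mR=-4; mL+mR=-4 → advance -1; mR−mL=-4 → turn -1·90°
n=1: pose=(2,-5,W); sL=160/89, sR=160/113; mL=5200/10057, mR=-160/113; mL+mR=-80/89 → advance -1; mR−mL=-19440/10057 → turn -1·90°
n=2: pose=(3,-5,N); sL=80/53, sR=16/9; mL=488/477, mR=-16/9; mL+mR=-40/53 → advance -1; mR−mL=-1336/477 → turn -1·90°
n=3: pose=(3,-6,E); sL=160/37, sR=160/17; mL=4560/629, mR=-160/17; mL+mR=-80/37 → advance -1; mR−mL=-10480/629 → turn -1·90°
n=4: pose=(2,-6,S); sL=8, sR=4; mL=0, mR=-4; mL+mR=-4 → advance -1; mR−mL=-4 → turn -1·90°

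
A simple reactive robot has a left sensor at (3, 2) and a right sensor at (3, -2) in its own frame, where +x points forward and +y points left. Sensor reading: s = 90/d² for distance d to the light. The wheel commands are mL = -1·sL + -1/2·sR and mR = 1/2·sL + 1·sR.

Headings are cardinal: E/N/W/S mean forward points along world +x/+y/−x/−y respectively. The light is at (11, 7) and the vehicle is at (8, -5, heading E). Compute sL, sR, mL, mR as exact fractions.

left sensor world pos  = (11, -3); dL² = 100
right sensor world pos = (11, -7); dR² = 196
sL = 90/100 = 9/10
sR = 90/196 = 45/98
mL = -1·sL + -1/2·sR = -1107/980
mR = 1/2·sL + 1·sR = 891/980

9/10 45/98 -1107/980 891/980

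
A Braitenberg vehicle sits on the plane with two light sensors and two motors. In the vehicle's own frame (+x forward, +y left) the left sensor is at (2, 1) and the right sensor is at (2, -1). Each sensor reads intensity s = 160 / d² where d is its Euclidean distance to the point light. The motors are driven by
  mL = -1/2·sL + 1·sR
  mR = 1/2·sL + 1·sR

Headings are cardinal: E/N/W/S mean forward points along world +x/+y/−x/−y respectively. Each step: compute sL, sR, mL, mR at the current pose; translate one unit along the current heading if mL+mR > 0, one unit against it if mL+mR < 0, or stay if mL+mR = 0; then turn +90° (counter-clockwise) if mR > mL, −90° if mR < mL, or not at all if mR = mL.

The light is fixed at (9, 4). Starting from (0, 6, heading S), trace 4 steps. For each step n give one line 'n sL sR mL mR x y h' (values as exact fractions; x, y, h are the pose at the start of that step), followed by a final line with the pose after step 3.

0 5/2 8/5 7/20 57/20 0 6 S
1 160/53 160/49 4560/2597 12400/2597 0 5 E
2 16/9 80/29 488/261 952/261 1 5 N
3 160/101 160/109 7440/11009 24880/11009 1 6 W
final 0 6 S

n=0: pose=(0,6,S); sL=5/2, sR=8/5; mL=7/20, mR=57/20; mL+mR=16/5 → advance +1; mR−mL=5/2 → turn +1·90°
n=1: pose=(0,5,E); sL=160/53, sR=160/49; mL=4560/2597, mR=12400/2597; mL+mR=320/49 → advance +1; mR−mL=160/53 → turn +1·90°
n=2: pose=(1,5,N); sL=16/9, sR=80/29; mL=488/261, mR=952/261; mL+mR=160/29 → advance +1; mR−mL=16/9 → turn +1·90°
n=3: pose=(1,6,W); sL=160/101, sR=160/109; mL=7440/11009, mR=24880/11009; mL+mR=320/109 → advance +1; mR−mL=160/101 → turn +1·90°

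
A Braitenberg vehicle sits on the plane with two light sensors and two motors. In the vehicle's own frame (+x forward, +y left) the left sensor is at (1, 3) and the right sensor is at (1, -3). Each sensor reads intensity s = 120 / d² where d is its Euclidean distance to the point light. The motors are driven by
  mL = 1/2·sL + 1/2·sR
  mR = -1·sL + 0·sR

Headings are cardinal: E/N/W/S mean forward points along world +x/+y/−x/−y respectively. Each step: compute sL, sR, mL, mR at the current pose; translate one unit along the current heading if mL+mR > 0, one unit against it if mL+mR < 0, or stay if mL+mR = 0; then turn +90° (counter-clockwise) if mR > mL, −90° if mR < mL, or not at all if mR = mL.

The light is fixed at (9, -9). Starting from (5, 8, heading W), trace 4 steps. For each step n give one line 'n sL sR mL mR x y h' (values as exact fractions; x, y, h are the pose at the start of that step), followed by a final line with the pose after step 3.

0 120/221 24/85 456/1105 -120/221 5 8 W
1 1/3 10/27 19/54 -1/3 6 8 N
2 24/89 120/229 8088/20381 -24/89 6 9 E
3 12/29 60/157 1812/4553 -12/29 7 9 S
final 7 10 W

n=0: pose=(5,8,W); sL=120/221, sR=24/85; mL=456/1105, mR=-120/221; mL+mR=-144/1105 → advance -1; mR−mL=-1056/1105 → turn -1·90°
n=1: pose=(6,8,N); sL=1/3, sR=10/27; mL=19/54, mR=-1/3; mL+mR=1/54 → advance +1; mR−mL=-37/54 → turn -1·90°
n=2: pose=(6,9,E); sL=24/89, sR=120/229; mL=8088/20381, mR=-24/89; mL+mR=2592/20381 → advance +1; mR−mL=-13584/20381 → turn -1·90°
n=3: pose=(7,9,S); sL=12/29, sR=60/157; mL=1812/4553, mR=-12/29; mL+mR=-72/4553 → advance -1; mR−mL=-3696/4553 → turn -1·90°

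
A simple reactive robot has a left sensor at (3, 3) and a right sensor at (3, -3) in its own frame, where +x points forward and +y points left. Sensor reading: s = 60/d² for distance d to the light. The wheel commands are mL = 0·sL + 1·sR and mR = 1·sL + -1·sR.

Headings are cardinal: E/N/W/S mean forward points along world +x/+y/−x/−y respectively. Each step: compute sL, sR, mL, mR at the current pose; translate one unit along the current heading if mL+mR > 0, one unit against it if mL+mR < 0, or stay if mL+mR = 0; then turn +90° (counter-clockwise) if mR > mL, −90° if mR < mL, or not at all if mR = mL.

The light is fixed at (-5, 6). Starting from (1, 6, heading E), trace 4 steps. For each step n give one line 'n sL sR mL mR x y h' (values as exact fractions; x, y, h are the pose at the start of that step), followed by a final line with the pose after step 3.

0 2/3 2/3 2/3 0 1 6 E
1 60/109 12/5 12/5 -1008/545 2 6 S
2 15/8 3 3 -9/8 2 5 W
3 60/13 12/17 12/17 864/221 1 5 N
final 1 6 W

n=0: pose=(1,6,E); sL=2/3, sR=2/3; mL=2/3, mR=0; mL+mR=2/3 → advance +1; mR−mL=-2/3 → turn -1·90°
n=1: pose=(2,6,S); sL=60/109, sR=12/5; mL=12/5, mR=-1008/545; mL+mR=60/109 → advance +1; mR−mL=-2316/545 → turn -1·90°
n=2: pose=(2,5,W); sL=15/8, sR=3; mL=3, mR=-9/8; mL+mR=15/8 → advance +1; mR−mL=-33/8 → turn -1·90°
n=3: pose=(1,5,N); sL=60/13, sR=12/17; mL=12/17, mR=864/221; mL+mR=60/13 → advance +1; mR−mL=708/221 → turn +1·90°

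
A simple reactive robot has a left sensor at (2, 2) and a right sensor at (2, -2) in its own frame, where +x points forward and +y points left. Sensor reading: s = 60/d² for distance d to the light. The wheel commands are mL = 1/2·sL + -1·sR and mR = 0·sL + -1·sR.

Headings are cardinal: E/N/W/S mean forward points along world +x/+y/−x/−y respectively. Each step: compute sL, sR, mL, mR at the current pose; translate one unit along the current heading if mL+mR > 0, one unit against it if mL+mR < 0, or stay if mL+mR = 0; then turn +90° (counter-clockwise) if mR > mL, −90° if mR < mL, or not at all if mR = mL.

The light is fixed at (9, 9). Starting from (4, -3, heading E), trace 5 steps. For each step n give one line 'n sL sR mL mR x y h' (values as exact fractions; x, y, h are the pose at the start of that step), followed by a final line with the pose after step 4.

n=0: pose=(4,-3,E); sL=60/109, sR=12/41; mL=-78/4469, mR=-12/41; mL+mR=-1386/4469 → advance -1; mR−mL=-30/109 → turn -1·90°
n=1: pose=(3,-3,S); sL=15/53, sR=3/13; mL=-123/1378, mR=-3/13; mL+mR=-441/1378 → advance -1; mR−mL=-15/106 → turn -1·90°
n=2: pose=(3,-2,W); sL=60/233, sR=12/29; mL=-1926/6757, mR=-12/29; mL+mR=-4722/6757 → advance -1; mR−mL=-30/233 → turn -1·90°
n=3: pose=(4,-2,N); sL=6/13, sR=2/3; mL=-17/39, mR=-2/3; mL+mR=-43/39 → advance -1; mR−mL=-3/13 → turn -1·90°
n=4: pose=(4,-3,E); sL=60/109, sR=12/41; mL=-78/4469, mR=-12/41; mL+mR=-1386/4469 → advance -1; mR−mL=-30/109 → turn -1·90°

0 60/109 12/41 -78/4469 -12/41 4 -3 E
1 15/53 3/13 -123/1378 -3/13 3 -3 S
2 60/233 12/29 -1926/6757 -12/29 3 -2 W
3 6/13 2/3 -17/39 -2/3 4 -2 N
4 60/109 12/41 -78/4469 -12/41 4 -3 E
final 3 -3 S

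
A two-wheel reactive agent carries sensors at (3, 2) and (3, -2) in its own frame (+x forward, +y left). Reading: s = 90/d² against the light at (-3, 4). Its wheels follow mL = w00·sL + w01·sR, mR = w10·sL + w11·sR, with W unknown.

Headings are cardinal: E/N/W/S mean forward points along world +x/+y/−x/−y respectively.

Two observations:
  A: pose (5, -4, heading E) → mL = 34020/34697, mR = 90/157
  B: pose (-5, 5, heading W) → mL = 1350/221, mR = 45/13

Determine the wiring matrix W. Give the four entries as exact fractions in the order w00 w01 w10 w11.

1 1 1 0

obs A: pose=(5,-4,E) → sL=90/157, sR=90/221, mL=34020/34697, mR=90/157
obs B: pose=(-5,5,W) → sL=45/13, sR=45/17, mL=1350/221, mR=45/13
sensor matrix S = [[90/157, 90/221], [45/13, 45/17]]; det S = 48600/451061
solve [mL_A; mL_B] = S·[w00; w01] and [mR_A; mR_B] = S·[w10; w11]:
  w00 = 1, w01 = 1, w10 = 1, w11 = 0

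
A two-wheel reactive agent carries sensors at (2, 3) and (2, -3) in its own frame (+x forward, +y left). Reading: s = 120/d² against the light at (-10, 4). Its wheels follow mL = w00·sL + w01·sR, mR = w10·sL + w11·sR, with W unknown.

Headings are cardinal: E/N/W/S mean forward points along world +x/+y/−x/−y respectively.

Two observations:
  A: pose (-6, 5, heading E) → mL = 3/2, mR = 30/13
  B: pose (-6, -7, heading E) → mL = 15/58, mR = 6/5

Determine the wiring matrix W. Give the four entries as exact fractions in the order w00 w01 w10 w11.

0 1/2 1 0

obs A: pose=(-6,5,E) → sL=30/13, sR=3, mL=3/2, mR=30/13
obs B: pose=(-6,-7,E) → sL=6/5, sR=15/29, mL=15/58, mR=6/5
sensor matrix S = [[30/13, 3], [6/5, 15/29]]; det S = -4536/1885
solve [mL_A; mL_B] = S·[w00; w01] and [mR_A; mR_B] = S·[w10; w11]:
  w00 = 0, w01 = 1/2, w10 = 1, w11 = 0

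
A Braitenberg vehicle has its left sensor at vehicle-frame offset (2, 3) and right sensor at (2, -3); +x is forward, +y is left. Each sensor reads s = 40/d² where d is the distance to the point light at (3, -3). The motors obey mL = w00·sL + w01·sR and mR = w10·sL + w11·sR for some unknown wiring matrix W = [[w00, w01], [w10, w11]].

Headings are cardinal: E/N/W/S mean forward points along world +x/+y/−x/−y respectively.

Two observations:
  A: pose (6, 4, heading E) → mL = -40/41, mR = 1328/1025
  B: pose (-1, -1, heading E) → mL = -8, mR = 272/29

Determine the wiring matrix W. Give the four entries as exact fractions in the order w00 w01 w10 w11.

obs A: pose=(6,4,E) → sL=8/25, sR=40/41, mL=-40/41, mR=1328/1025
obs B: pose=(-1,-1,E) → sL=40/29, sR=8, mL=-8, mR=272/29
sensor matrix S = [[8/25, 40/41], [40/29, 8]]; det S = 36096/29725
solve [mL_A; mL_B] = S·[w00; w01] and [mR_A; mR_B] = S·[w10; w11]:
  w00 = 0, w01 = -1, w10 = 1, w11 = 1

0 -1 1 1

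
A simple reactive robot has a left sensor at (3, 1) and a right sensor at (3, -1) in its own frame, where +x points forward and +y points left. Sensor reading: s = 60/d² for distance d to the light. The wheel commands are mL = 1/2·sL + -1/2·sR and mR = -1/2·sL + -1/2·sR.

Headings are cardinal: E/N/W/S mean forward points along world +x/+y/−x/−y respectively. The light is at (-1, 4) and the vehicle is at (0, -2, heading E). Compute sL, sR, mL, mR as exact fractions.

left sensor world pos  = (3, -1); dL² = 41
right sensor world pos = (3, -3); dR² = 65
sL = 60/41 = 60/41
sR = 60/65 = 12/13
mL = 1/2·sL + -1/2·sR = 144/533
mR = -1/2·sL + -1/2·sR = -636/533

60/41 12/13 144/533 -636/533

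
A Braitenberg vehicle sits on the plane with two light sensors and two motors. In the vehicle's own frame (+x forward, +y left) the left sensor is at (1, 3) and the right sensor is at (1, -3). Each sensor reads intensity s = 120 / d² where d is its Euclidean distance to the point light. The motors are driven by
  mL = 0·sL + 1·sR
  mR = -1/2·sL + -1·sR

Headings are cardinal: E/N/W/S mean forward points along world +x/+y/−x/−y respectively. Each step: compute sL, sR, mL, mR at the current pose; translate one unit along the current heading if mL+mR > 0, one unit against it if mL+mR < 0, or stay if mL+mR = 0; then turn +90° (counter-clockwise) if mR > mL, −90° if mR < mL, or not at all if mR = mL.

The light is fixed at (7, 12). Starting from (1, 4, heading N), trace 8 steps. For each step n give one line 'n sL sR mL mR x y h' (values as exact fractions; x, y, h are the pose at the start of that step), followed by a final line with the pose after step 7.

0 12/13 60/29 60/29 -954/377 1 4 N
1 120/61 120/169 120/169 -17460/10309 1 3 E
2 30/29 3/5 3/5 -162/145 0 3 S
3 24/37 120/89 120/89 -5508/3293 0 4 W
4 12/13 60/29 60/29 -954/377 1 4 N
5 120/61 120/169 120/169 -17460/10309 1 3 E
6 30/29 3/5 3/5 -162/145 0 3 S
7 24/37 120/89 120/89 -5508/3293 0 4 W
final 1 4 N

n=0: pose=(1,4,N); sL=12/13, sR=60/29; mL=60/29, mR=-954/377; mL+mR=-6/13 → advance -1; mR−mL=-1734/377 → turn -1·90°
n=1: pose=(1,3,E); sL=120/61, sR=120/169; mL=120/169, mR=-17460/10309; mL+mR=-60/61 → advance -1; mR−mL=-24780/10309 → turn -1·90°
n=2: pose=(0,3,S); sL=30/29, sR=3/5; mL=3/5, mR=-162/145; mL+mR=-15/29 → advance -1; mR−mL=-249/145 → turn -1·90°
n=3: pose=(0,4,W); sL=24/37, sR=120/89; mL=120/89, mR=-5508/3293; mL+mR=-12/37 → advance -1; mR−mL=-9948/3293 → turn -1·90°
n=4: pose=(1,4,N); sL=12/13, sR=60/29; mL=60/29, mR=-954/377; mL+mR=-6/13 → advance -1; mR−mL=-1734/377 → turn -1·90°
n=5: pose=(1,3,E); sL=120/61, sR=120/169; mL=120/169, mR=-17460/10309; mL+mR=-60/61 → advance -1; mR−mL=-24780/10309 → turn -1·90°
n=6: pose=(0,3,S); sL=30/29, sR=3/5; mL=3/5, mR=-162/145; mL+mR=-15/29 → advance -1; mR−mL=-249/145 → turn -1·90°
n=7: pose=(0,4,W); sL=24/37, sR=120/89; mL=120/89, mR=-5508/3293; mL+mR=-12/37 → advance -1; mR−mL=-9948/3293 → turn -1·90°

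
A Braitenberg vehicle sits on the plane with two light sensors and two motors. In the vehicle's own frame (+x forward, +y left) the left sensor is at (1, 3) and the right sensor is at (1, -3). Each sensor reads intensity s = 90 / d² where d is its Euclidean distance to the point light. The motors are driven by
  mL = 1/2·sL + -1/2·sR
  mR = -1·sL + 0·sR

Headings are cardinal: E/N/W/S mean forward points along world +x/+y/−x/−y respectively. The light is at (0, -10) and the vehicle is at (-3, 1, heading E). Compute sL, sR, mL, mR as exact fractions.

9/20 45/34 -297/680 -9/20

left sensor world pos  = (-2, 4); dL² = 200
right sensor world pos = (-2, -2); dR² = 68
sL = 90/200 = 9/20
sR = 90/68 = 45/34
mL = 1/2·sL + -1/2·sR = -297/680
mR = -1·sL + 0·sR = -9/20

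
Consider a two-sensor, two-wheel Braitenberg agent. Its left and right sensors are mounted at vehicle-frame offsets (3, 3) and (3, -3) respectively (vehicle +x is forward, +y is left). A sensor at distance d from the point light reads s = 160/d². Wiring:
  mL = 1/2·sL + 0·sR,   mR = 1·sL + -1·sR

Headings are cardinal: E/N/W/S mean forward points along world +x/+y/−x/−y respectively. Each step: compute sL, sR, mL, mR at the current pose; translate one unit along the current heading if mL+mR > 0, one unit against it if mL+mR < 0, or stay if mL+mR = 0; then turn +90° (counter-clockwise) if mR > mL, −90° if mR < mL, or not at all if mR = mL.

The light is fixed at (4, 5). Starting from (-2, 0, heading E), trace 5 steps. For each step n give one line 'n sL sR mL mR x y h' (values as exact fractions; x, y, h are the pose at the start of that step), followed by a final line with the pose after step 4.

0 160/13 160/73 80/13 9600/949 -2 0 E
1 40/17 20 20/17 -300/17 -1 0 N
2 160/13 32/17 80/13 2304/221 -1 -1 E
3 80/29 16 40/29 -384/29 0 -1 N
4 160/17 160/101 80/17 13440/1717 0 -2 E
final 1 -2 N

n=0: pose=(-2,0,E); sL=160/13, sR=160/73; mL=80/13, mR=9600/949; mL+mR=15440/949 → advance +1; mR−mL=3760/949 → turn +1·90°
n=1: pose=(-1,0,N); sL=40/17, sR=20; mL=20/17, mR=-300/17; mL+mR=-280/17 → advance -1; mR−mL=-320/17 → turn -1·90°
n=2: pose=(-1,-1,E); sL=160/13, sR=32/17; mL=80/13, mR=2304/221; mL+mR=3664/221 → advance +1; mR−mL=944/221 → turn +1·90°
n=3: pose=(0,-1,N); sL=80/29, sR=16; mL=40/29, mR=-384/29; mL+mR=-344/29 → advance -1; mR−mL=-424/29 → turn -1·90°
n=4: pose=(0,-2,E); sL=160/17, sR=160/101; mL=80/17, mR=13440/1717; mL+mR=21520/1717 → advance +1; mR−mL=5360/1717 → turn +1·90°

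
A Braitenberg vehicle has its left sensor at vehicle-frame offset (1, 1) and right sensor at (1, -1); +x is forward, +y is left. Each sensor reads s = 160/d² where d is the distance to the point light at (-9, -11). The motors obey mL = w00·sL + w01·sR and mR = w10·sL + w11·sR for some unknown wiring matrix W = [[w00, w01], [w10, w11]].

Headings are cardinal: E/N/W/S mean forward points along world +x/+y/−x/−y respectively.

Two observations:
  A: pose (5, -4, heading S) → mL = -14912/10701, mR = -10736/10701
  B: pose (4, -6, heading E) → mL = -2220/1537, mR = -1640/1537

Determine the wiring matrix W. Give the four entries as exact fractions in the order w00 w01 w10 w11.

-1 -1 -1 -1/2

obs A: pose=(5,-4,S) → sL=160/261, sR=32/41, mL=-14912/10701, mR=-10736/10701
obs B: pose=(4,-6,E) → sL=20/29, sR=40/53, mL=-2220/1537, mR=-1640/1537
sensor matrix S = [[160/261, 32/41], [20/29, 40/53]]; det S = -42880/567153
solve [mL_A; mL_B] = S·[w00; w01] and [mR_A; mR_B] = S·[w10; w11]:
  w00 = -1, w01 = -1, w10 = -1, w11 = -1/2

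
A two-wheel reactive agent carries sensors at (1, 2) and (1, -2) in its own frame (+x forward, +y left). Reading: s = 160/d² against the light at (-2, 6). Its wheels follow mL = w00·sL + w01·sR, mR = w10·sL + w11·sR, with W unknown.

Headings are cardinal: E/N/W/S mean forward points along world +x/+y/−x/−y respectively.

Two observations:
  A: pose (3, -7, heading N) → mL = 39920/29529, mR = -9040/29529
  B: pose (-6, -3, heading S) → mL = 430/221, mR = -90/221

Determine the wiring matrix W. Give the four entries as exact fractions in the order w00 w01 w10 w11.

obs A: pose=(3,-7,N) → sL=160/153, sR=160/193, mL=39920/29529, mR=-9040/29529
obs B: pose=(-6,-3,S) → sL=20/13, sR=20/17, mL=430/221, mR=-90/221
sensor matrix S = [[160/153, 160/193], [20/13, 20/17]]; det S = -294400/6525909
solve [mL_A; mL_B] = S·[w00; w01] and [mR_A; mR_B] = S·[w10; w11]:
  w00 = 1/2, w01 = 1, w10 = 1/2, w11 = -1

1/2 1 1/2 -1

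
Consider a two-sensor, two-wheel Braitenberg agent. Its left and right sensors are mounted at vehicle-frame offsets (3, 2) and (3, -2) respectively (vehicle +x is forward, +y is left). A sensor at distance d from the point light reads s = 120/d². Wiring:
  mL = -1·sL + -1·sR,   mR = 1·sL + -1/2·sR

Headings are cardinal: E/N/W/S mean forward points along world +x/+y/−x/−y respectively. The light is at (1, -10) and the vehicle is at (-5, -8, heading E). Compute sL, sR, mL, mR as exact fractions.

left sensor world pos  = (-2, -6); dL² = 25
right sensor world pos = (-2, -10); dR² = 9
sL = 120/25 = 24/5
sR = 120/9 = 40/3
mL = -1·sL + -1·sR = -272/15
mR = 1·sL + -1/2·sR = -28/15

24/5 40/3 -272/15 -28/15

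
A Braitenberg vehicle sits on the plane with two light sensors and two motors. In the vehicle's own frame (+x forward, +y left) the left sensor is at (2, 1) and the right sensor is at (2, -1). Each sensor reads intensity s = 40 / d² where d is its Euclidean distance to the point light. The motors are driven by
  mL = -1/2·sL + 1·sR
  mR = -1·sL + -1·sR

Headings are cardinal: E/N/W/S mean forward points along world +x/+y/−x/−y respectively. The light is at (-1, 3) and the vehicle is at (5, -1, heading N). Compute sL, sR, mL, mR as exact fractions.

40/29 40/53 100/1537 -3280/1537

left sensor world pos  = (4, 1); dL² = 29
right sensor world pos = (6, 1); dR² = 53
sL = 40/29 = 40/29
sR = 40/53 = 40/53
mL = -1/2·sL + 1·sR = 100/1537
mR = -1·sL + -1·sR = -3280/1537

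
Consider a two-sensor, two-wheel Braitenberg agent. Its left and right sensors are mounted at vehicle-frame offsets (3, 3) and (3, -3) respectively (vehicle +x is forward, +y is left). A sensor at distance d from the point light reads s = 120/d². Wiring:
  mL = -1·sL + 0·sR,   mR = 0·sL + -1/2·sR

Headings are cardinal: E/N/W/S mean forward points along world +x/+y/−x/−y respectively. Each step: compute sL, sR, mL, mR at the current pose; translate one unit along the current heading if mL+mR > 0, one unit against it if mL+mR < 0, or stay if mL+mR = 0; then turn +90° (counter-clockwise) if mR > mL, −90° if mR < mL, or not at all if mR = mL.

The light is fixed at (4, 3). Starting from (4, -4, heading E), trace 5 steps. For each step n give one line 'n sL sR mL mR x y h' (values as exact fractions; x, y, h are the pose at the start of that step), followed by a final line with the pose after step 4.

0 24/5 120/109 -24/5 -60/109 4 -4 E
1 15/4 6 -15/4 -3 3 -4 N
2 120/137 120/41 -120/137 -60/41 3 -5 W
3 60/17 60/17 -60/17 -30/17 4 -5 N
4 40/51 8/3 -40/51 -4/3 4 -6 W
final 5 -6 N

n=0: pose=(4,-4,E); sL=24/5, sR=120/109; mL=-24/5, mR=-60/109; mL+mR=-2916/545 → advance -1; mR−mL=2316/545 → turn +1·90°
n=1: pose=(3,-4,N); sL=15/4, sR=6; mL=-15/4, mR=-3; mL+mR=-27/4 → advance -1; mR−mL=3/4 → turn +1·90°
n=2: pose=(3,-5,W); sL=120/137, sR=120/41; mL=-120/137, mR=-60/41; mL+mR=-13140/5617 → advance -1; mR−mL=-3300/5617 → turn -1·90°
n=3: pose=(4,-5,N); sL=60/17, sR=60/17; mL=-60/17, mR=-30/17; mL+mR=-90/17 → advance -1; mR−mL=30/17 → turn +1·90°
n=4: pose=(4,-6,W); sL=40/51, sR=8/3; mL=-40/51, mR=-4/3; mL+mR=-36/17 → advance -1; mR−mL=-28/51 → turn -1·90°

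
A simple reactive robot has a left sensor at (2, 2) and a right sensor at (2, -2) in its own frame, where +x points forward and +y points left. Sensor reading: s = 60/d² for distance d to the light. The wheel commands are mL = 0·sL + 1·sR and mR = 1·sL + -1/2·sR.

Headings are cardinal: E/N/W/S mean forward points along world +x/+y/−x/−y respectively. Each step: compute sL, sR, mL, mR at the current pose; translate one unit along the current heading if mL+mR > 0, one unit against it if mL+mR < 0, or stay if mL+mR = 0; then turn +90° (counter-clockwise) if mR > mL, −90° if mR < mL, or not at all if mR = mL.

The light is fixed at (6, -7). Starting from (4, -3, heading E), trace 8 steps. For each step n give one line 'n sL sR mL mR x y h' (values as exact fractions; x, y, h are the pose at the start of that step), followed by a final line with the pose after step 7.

n=0: pose=(4,-3,E); sL=5/3, sR=15; mL=15, mR=-35/6; mL+mR=55/6 → advance +1; mR−mL=-125/6 → turn -1·90°
n=1: pose=(5,-3,S); sL=12, sR=60/13; mL=60/13, mR=126/13; mL+mR=186/13 → advance +1; mR−mL=66/13 → turn +1·90°
n=2: pose=(5,-4,E); sL=30/13, sR=30; mL=30, mR=-165/13; mL+mR=225/13 → advance +1; mR−mL=-555/13 → turn -1·90°
n=3: pose=(6,-4,S); sL=12, sR=12; mL=12, mR=6; mL+mR=18 → advance +1; mR−mL=-6 → turn -1·90°
n=4: pose=(6,-5,W); sL=15, sR=3; mL=3, mR=27/2; mL+mR=33/2 → advance +1; mR−mL=21/2 → turn +1·90°
n=5: pose=(5,-5,S); sL=60, sR=20/3; mL=20/3, mR=170/3; mL+mR=190/3 → advance +1; mR−mL=50 → turn +1·90°
n=6: pose=(5,-6,E); sL=6, sR=30; mL=30, mR=-9; mL+mR=21 → advance +1; mR−mL=-39 → turn -1·90°
n=7: pose=(6,-6,S); sL=12, sR=12; mL=12, mR=6; mL+mR=18 → advance +1; mR−mL=-6 → turn -1·90°

0 5/3 15 15 -35/6 4 -3 E
1 12 60/13 60/13 126/13 5 -3 S
2 30/13 30 30 -165/13 5 -4 E
3 12 12 12 6 6 -4 S
4 15 3 3 27/2 6 -5 W
5 60 20/3 20/3 170/3 5 -5 S
6 6 30 30 -9 5 -6 E
7 12 12 12 6 6 -6 S
final 6 -7 W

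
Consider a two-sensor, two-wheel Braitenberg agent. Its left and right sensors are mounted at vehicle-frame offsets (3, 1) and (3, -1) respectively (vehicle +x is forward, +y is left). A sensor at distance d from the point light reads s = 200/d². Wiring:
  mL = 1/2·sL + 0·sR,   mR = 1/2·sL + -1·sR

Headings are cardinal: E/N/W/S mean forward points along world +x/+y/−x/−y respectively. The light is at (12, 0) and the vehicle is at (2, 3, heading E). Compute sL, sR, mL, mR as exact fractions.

40/13 200/53 20/13 -1540/689

left sensor world pos  = (5, 4); dL² = 65
right sensor world pos = (5, 2); dR² = 53
sL = 200/65 = 40/13
sR = 200/53 = 200/53
mL = 1/2·sL + 0·sR = 20/13
mR = 1/2·sL + -1·sR = -1540/689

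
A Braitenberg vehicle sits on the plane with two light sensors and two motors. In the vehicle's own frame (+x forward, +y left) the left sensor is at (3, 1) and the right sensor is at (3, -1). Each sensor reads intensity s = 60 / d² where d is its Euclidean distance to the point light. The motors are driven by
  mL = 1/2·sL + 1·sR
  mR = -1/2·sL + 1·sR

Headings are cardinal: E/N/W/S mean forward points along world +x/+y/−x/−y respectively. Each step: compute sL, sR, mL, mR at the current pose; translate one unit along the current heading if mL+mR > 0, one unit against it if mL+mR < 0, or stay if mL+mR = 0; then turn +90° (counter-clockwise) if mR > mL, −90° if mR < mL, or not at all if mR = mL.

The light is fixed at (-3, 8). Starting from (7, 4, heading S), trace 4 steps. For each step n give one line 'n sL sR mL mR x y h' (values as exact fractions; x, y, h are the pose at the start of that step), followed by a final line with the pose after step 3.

0 6/17 6/13 141/221 63/221 7 4 S
1 12/17 12/13 282/221 126/221 7 3 W
2 15/17 15/26 225/221 30/221 6 3 N
3 20/51 60/169 4750/8619 1370/8619 6 4 E
final 7 4 S

n=0: pose=(7,4,S); sL=6/17, sR=6/13; mL=141/221, mR=63/221; mL+mR=12/13 → advance +1; mR−mL=-6/17 → turn -1·90°
n=1: pose=(7,3,W); sL=12/17, sR=12/13; mL=282/221, mR=126/221; mL+mR=24/13 → advance +1; mR−mL=-12/17 → turn -1·90°
n=2: pose=(6,3,N); sL=15/17, sR=15/26; mL=225/221, mR=30/221; mL+mR=15/13 → advance +1; mR−mL=-15/17 → turn -1·90°
n=3: pose=(6,4,E); sL=20/51, sR=60/169; mL=4750/8619, mR=1370/8619; mL+mR=120/169 → advance +1; mR−mL=-20/51 → turn -1·90°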